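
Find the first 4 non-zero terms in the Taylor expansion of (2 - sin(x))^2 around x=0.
2·x^3/3 + x^2 - 4·x + 4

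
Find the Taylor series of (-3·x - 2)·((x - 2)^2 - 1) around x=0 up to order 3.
-3·x^3 + 10·x^2 - x - 6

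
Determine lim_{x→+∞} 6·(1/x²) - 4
Evaluate the dominant behaviour as x → +∞; each term tends to a finite value or vanishes.
Limit = -4.

Final answer: -4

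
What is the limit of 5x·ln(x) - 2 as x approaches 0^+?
The product is a 0·∞ indeterminate form at x → 0⁺.
Rewrite the product as 5·ln(x) / x^(-1) and apply L'Hôpital, or use the standard hierarchy x^(-1) ≫ |ln x| as x → 0⁺.
The indeterminate product → 0, so the limit = -2.

Final answer: -2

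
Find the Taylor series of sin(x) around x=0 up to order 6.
x^5/120 - x^3/6 + x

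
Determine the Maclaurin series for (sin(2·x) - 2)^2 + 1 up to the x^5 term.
-16·x^5/15 - 16·x^4/3 + 16·x^3/3 + 4·x^2 - 8·x + 5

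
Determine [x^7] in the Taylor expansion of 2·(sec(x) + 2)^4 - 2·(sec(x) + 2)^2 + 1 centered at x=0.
Expand to order 7: 2·(sec(x) + 2)^4 - 2·(sec(x) + 2)^2 + 1 = 1271·x^6/30 + 69·x^4 + 102·x^2 + 145 + O(x^8).
The coefficient of x^7 is 0.

Final answer: 0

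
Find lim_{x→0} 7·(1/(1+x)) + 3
Direct substitution at x = 0 gives 10.

Final answer: 10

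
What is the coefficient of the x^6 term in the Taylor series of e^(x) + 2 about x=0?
Expand to order 6: e^(x) + 2 = x^6/720 + x^5/120 + x^4/24 + x^3/6 + x^2/2 + x + 3 + O(x^7).
The coefficient of x^6 is 1/720.

Final answer: 1/720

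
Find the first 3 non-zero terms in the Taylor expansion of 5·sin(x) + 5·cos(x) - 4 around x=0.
-5·x^2/2 + 5·x + 1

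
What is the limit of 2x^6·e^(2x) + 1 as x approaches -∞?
The product is a 0·∞ indeterminate form at x → -∞.
Rewrite the product as 2x^6 / e^(-2x) (an ∞/∞ form) and apply L'Hôpital, or use the standard hierarchy e^(2|x|) ≫ |x^6| as x → -∞.
The indeterminate product → 0, so the limit = 1.

Final answer: 1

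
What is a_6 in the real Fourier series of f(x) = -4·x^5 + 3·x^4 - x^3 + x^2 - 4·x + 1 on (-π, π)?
a_6 = (1/π) ∫_{-π}^{π} f(x)·cos(6x) dx.
Evaluate the integral (use parity and integration by parts as needed): a_6 = 2·π^2/3.

Final answer: 2·π^2/3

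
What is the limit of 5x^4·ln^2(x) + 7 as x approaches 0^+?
The product is a 0·∞ indeterminate form at x → 0⁺.
Rewrite the product as 5·ln^2(x) / x^(-4) and apply L'Hôpital, or use the standard hierarchy x^(-4) ≫ |ln x|^2 as x → 0⁺.
The indeterminate product → 0, so the limit = 7.

Final answer: 7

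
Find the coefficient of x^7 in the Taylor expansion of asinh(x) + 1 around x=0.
Expand to order 7: asinh(x) + 1 = -5·x^7/112 + 3·x^5/40 - x^3/6 + x + 1 + O(x^8).
The coefficient of x^7 is -5/112.

Final answer: -5/112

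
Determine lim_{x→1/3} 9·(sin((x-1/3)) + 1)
Direct substitution at x = 1/3 gives 9.

Final answer: 9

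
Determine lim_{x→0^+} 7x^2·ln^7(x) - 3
The product is a 0·∞ indeterminate form at x → 0⁺.
Rewrite the product as 7·ln^7(x) / x^(-2) and apply L'Hôpital, or use the standard hierarchy x^(-2) ≫ |ln x|^7 as x → 0⁺.
The indeterminate product → 0, so the limit = -3.

Final answer: -3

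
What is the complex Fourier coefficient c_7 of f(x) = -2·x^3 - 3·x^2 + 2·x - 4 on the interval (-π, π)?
Compute the real Fourier coefficients first: a_7 = 12/49, b_7 = 220/343 - 4·π^2/7.
Then c_7 = (a_7 − i·b_7)/2 = 6/49 - 110·i/343 + 2·i·π^2/7.

Final answer: 6/49 - 110·i/343 + 2·i·π^2/7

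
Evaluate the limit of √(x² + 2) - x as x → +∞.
This is an ∞ − ∞ indeterminate form.
Multiply and divide by the conjugate √(x²+2) + x; the x² terms cancel, leaving 2/(√(x²+2)+x) → 0.
Limit = 0.

Final answer: 0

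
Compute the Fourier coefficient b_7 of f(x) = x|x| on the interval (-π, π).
b_7 = (1/π) ∫_{-π}^{π} f(x)·sin(7x) dx.
Evaluate the integral (use parity and integration by parts as needed): b_7 = (-8 + 98·π^2)/(343·π).

Final answer: (-8 + 98·π^2)/(343·π)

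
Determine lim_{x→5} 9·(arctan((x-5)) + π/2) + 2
Direct substitution at x = 5 gives 2 + 9·π/2.

Final answer: 2 + 9·π/2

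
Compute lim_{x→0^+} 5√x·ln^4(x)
This is a 0·∞ indeterminate form at x → 0⁺.
Rewrite the product as 5·ln^4(x) / x^(-1/2) and apply L'Hôpital, or use the standard hierarchy x^(-1/2) ≫ |ln x|^4 as x → 0⁺.
The indeterminate product → 0, so the limit = 0.

Final answer: 0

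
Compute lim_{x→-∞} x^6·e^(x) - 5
The product is a 0·∞ indeterminate form at x → -∞.
Rewrite the product as x^6 / e^(-x) (an ∞/∞ form) and apply L'Hôpital, or use the standard hierarchy e^(|x|) ≫ |x^6| as x → -∞.
The indeterminate product → 0, so the limit = -5.

Final answer: -5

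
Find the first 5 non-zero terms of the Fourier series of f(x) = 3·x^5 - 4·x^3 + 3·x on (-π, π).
(-128·π^2 + 6·π^4 + 774)·sin(x) + (-3·π^4 - 63/2 + 19·π^2)·sin(2·x) + (-64·π^2/9 + 182/27 + 2·π^4)·sin(3·x) + (-3·π^4/2 - 189/64 + 31·π^2/8)·sin(4·x) + (-64·π^2/25 + 1134/625 + 6·π^4/5)·sin(5·x)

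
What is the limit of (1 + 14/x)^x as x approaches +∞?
As x → +∞: this is the defining limit (1 + 14/x)^x → e^14.
Limit = e^(14).

Final answer: e^(14)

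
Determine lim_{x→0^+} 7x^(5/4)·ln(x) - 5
The product is a 0·∞ indeterminate form at x → 0⁺.
Rewrite the product as 7·ln(x) / x^(-5/4) and apply L'Hôpital, or use the standard hierarchy x^(-5/4) ≫ |ln x| as x → 0⁺.
The indeterminate product → 0, so the limit = -5.

Final answer: -5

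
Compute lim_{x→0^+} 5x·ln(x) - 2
The product is a 0·∞ indeterminate form at x → 0⁺.
Rewrite the product as 5·ln(x) / x^(-1) and apply L'Hôpital, or use the standard hierarchy x^(-1) ≫ |ln x| as x → 0⁺.
The indeterminate product → 0, so the limit = -2.

Final answer: -2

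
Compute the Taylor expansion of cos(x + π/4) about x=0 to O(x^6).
-√(2)·x^5/240 + √(2)·x^4/48 + √(2)·x^3/12 - √(2)·x^2/4 - √(2)·x/2 + √(2)/2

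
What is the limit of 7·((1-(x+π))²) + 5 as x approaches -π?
Direct substitution at x = -π gives 12.

Final answer: 12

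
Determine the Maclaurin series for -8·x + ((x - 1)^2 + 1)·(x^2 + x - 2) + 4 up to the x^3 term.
-x^3 - 2·x^2 - 2·x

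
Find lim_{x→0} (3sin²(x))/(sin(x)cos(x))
Both numerator and denominator → 0 as x → 0; this is a 0/0 indeterminate form.
Expand each to leading order near x = 0: numerator ~ 3·x^2, denominator ~ x.
The limit of the ratio is 0.

Final answer: 0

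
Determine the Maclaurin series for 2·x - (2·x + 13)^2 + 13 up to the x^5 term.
-4·x^2 - 50·x - 156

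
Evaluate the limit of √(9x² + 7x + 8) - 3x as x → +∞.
As x → +∞: multiply by the conjugate to get (7x+8)/(√(9x²+7x+8)+3x); the denominator ~ 6x, so the limit is 7/6.
Limit = 7/6.

Final answer: 7/6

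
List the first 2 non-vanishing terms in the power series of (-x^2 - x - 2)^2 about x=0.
4·x + 4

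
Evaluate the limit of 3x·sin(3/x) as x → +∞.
As x → +∞: let u = 3/x → 0⁺; then 3·x·sin(3/x) = 3·3·sin(u)/u → 3·3·1 = 9.
Limit = 9.

Final answer: 9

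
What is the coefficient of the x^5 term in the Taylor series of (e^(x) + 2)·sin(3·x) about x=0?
Expand to order 5: (e^(x) + 2)·sin(3·x) = 79·x^5/20 - 4·x^4 - 12·x^3 + 3·x^2 + 9·x + O(x^6).
The coefficient of x^5 is 79/20.

Final answer: 79/20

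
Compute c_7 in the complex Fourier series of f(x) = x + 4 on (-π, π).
Compute the real Fourier coefficients first: a_7 = 0, b_7 = 2/7.
Then c_7 = (a_7 − i·b_7)/2 = -i/7.

Final answer: -i/7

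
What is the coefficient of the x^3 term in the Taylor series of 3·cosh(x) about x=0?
Expand to order 3: 3·cosh(x) = 3·x^2/2 + 3 + O(x^4).
The coefficient of x^3 is 0.

Final answer: 0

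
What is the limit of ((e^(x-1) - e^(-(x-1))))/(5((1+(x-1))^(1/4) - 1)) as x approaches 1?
Both numerator and denominator → 0 as x → 1; this is a 0/0 indeterminate form.
Expand each to leading order near x = 1: numerator ~ 2·(x - 1), denominator ~ 5·(x - 1)/4.
The limit of the ratio is 8/5.

Final answer: 8/5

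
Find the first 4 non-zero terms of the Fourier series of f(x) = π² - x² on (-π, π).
4·cos(x) - cos(2·x) + 4·cos(3·x)/9 + 2·π^2/3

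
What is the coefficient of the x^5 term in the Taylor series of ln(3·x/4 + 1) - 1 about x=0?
Expand to order 5: ln(3·x/4 + 1) - 1 = 243·x^5/5120 - 81·x^4/1024 + 9·x^3/64 - 9·x^2/32 + 3·x/4 - 1 + O(x^6).
The coefficient of x^5 is 243/5120.

Final answer: 243/5120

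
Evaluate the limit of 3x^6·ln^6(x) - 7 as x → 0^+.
The product is a 0·∞ indeterminate form at x → 0⁺.
Rewrite the product as 3·ln^6(x) / x^(-6) and apply L'Hôpital, or use the standard hierarchy x^(-6) ≫ |ln x|^6 as x → 0⁺.
The indeterminate product → 0, so the limit = -7.

Final answer: -7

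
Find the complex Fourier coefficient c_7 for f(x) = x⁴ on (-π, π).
Compute the real Fourier coefficients first: a_7 = 48/2401 - 8·π^2/49, b_7 = 0.
Then c_7 = (a_7 − i·b_7)/2 = 24/2401 - 4·π^2/49.

Final answer: 24/2401 - 4·π^2/49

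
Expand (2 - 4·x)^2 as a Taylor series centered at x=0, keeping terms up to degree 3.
16·x^2 - 16·x + 4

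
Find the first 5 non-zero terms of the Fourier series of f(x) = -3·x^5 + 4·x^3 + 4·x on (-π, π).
(-760 - 6·π^4 + 128·π^2)·sin(x) + (-19·π^2 + 49/2 + 3·π^4)·sin(2·x) + (-2·π^4 - 56/27 + 64·π^2/9)·sin(3·x) + (-31·π^2/8 - 35/64 + 3·π^4/2)·sin(4·x) + (-6·π^4/5 + 616/625 + 64·π^2/25)·sin(5·x)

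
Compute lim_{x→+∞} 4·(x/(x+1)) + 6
Evaluate the dominant behaviour as x → +∞; each term tends to a finite value or vanishes.
Limit = 10.

Final answer: 10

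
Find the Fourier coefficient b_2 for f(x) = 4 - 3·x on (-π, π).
b_2 = (1/π) ∫_{-π}^{π} f(x)·sin(2x) dx.
Evaluate the integral (use parity and integration by parts as needed): b_2 = 3.

Final answer: 3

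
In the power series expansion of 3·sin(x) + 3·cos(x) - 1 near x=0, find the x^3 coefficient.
Expand to order 3: 3·sin(x) + 3·cos(x) - 1 = -x^3/2 - 3·x^2/2 + 3·x + 2 + O(x^4).
The coefficient of x^3 is -1/2.

Final answer: -1/2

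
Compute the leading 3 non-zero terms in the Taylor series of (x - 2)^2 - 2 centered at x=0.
x^2 - 4·x + 2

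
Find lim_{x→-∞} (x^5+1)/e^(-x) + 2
The quotient is an ∞/∞ indeterminate form as x → -∞.
Compare growth rates of the dominant terms (exponentials ≫ polynomials ≫ logarithms), or apply L'Hôpital's rule; the quotient → 0.
Adding the constant: 0 + 2 = 2. Limit = 2.

Final answer: 2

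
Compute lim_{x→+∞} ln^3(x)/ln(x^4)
This is an ∞/∞ indeterminate form as x → +∞.
Write ln(x^4) = 4·ln(x), reducing the quotient to ln^2(x)/4 → ∞.
Limit = ∞.

Final answer: ∞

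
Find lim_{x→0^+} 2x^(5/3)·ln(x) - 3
The product is a 0·∞ indeterminate form at x → 0⁺.
Rewrite the product as 2·ln(x) / x^(-5/3) and apply L'Hôpital, or use the standard hierarchy x^(-5/3) ≫ |ln x| as x → 0⁺.
The indeterminate product → 0, so the limit = -3.

Final answer: -3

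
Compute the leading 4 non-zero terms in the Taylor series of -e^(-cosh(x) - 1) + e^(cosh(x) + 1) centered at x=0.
x^6·(e^(-2)/720 + 31·e^(2)/720) + x^4·(-e^(-2)/12 + e^(2)/6) + x^2·(e^(-2)/2 + e^(2)/2) - e^(-2) + e^(2)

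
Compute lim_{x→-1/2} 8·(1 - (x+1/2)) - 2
Direct substitution at x = -1/2 gives 6.

Final answer: 6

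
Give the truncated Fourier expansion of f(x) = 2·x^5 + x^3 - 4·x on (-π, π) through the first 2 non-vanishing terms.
(-78·π^2 + 4·π^4 + 460)·sin(x) + (-2·π^4 - 19/2 + 9·π^2)·sin(2·x)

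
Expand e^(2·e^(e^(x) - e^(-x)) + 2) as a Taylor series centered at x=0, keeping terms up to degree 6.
11624·x^6·e^(4)/45 + 4073·x^5·e^(4)/30 + 200·x^4·e^(4)/3 + 30·x^3·e^(4) + 12·x^2·e^(4) + 4·x·e^(4) + e^(4)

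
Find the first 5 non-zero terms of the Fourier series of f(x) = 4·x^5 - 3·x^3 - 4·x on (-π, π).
(-166·π^2 + 8·π^4 + 988)·sin(x) + (-4·π^4 - 61/2 + 23·π^2)·sin(2·x) + (-214·π^2/27 + 212/81 + 8·π^4/3)·sin(3·x) + (-2·π^4 + 1/2 + 4·π^2)·sin(4·x) + (-62·π^2/25 - 628/625 + 8·π^4/5)·sin(5·x)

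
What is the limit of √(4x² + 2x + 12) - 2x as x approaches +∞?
As x → +∞: multiply by the conjugate to get (2x+12)/(√(4x²+2x+12)+2x); the denominator ~ 4x, so the limit is 2/4 = 1/2.
Limit = 1/2.

Final answer: 1/2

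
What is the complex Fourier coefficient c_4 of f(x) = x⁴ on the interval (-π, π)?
Compute the real Fourier coefficients first: a_4 = -3/16 + π^2/2, b_4 = 0.
Then c_4 = (a_4 − i·b_4)/2 = -3/32 + π^2/4.

Final answer: -3/32 + π^2/4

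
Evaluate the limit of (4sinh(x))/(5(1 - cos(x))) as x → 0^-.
Both numerator and denominator → 0 as x → 0^-; this is a 0/0 indeterminate form.
Expand each to leading order near x = 0: numerator ~ 4·x, denominator ~ 5·x^2/2.
The limit of the ratio is -∞.

Final answer: -∞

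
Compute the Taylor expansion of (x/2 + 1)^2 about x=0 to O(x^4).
x^2/4 + x + 1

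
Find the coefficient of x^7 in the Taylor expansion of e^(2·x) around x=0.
Expand to order 7: e^(2·x) = 8·x^7/315 + 4·x^6/45 + 4·x^5/15 + 2·x^4/3 + 4·x^3/3 + 2·x^2 + 2·x + 1 + O(x^8).
The coefficient of x^7 is 8/315.

Final answer: 8/315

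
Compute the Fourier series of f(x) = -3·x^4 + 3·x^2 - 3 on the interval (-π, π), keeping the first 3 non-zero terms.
(-156 + 24·π^2)·cos(x) + (12 - 6·π^2)·cos(2·x) - 3·π^4/5 - 3 + π^2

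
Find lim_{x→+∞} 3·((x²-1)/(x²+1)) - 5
Evaluate the dominant behaviour as x → +∞; each term tends to a finite value or vanishes.
Limit = -2.

Final answer: -2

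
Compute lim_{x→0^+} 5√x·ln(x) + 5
The product is a 0·∞ indeterminate form at x → 0⁺.
Rewrite the product as 5·ln(x) / x^(-1/2) and apply L'Hôpital, or use the standard hierarchy x^(-1/2) ≫ |ln x| as x → 0⁺.
The indeterminate product → 0, so the limit = 5.

Final answer: 5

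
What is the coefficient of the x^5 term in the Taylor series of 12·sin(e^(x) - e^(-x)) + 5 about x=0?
Expand to order 5: 12·sin(e^(x) - e^(-x)) + 5 = -23·x^5/5 - 12·x^3 + 24·x + 5 + O(x^6).
The coefficient of x^5 is -23/5.

Final answer: -23/5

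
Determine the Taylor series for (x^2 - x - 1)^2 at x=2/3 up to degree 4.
121/81 - 22·(x - 2/3)/27 - 7·(x - 2/3)^2/3 + 2·(x - 2/3)^3/3 + (x - 2/3)^4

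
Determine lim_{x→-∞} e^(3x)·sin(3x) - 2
Evaluate the dominant behaviour as x → -∞; each term tends to a finite value or vanishes.
Limit = -2.

Final answer: -2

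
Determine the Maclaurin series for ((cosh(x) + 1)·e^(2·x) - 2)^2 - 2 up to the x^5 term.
52·x^5 + 595·x^4/12 + 36·x^3 + 16·x^2 - 2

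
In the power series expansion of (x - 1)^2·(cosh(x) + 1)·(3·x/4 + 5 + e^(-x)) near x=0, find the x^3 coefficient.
Expand to order 3: (x - 1)^2·(cosh(x) + 1)·(3·x/4 + 5 + e^(-x)) = -215·x^3/24 + 17·x^2 - 49·x/2 + 12 + O(x^4).
The coefficient of x^3 is -215/24.

Final answer: -215/24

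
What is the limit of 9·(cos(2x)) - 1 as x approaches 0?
Direct substitution at x = 0 gives 8.

Final answer: 8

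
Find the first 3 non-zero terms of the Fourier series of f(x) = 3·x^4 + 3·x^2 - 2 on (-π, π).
(132 - 24·π^2)·cos(x) + (-6 + 6·π^2)·cos(2·x) - 2 + π^2 + 3·π^4/5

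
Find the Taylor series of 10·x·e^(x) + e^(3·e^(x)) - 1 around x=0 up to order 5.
x^5·(5/12 + 311·e^(3)/20) + x^4·(5/3 + 103·e^(3)/8) + x^3·(5 + 19·e^(3)/2) + x^2·(10 + 6·e^(3)) + x·(10 + 3·e^(3)) - 1 + e^(3)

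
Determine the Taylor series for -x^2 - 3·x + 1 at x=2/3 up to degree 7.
-13/9 - 13·(x - 2/3)/3 - (x - 2/3)^2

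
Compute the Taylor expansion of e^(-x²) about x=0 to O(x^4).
1 - x^2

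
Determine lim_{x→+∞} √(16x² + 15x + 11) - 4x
As x → +∞: multiply by the conjugate to get (15x+11)/(√(16x²+15x+11)+4x); the denominator ~ 8x, so the limit is 15/8.
Limit = 15/8.

Final answer: 15/8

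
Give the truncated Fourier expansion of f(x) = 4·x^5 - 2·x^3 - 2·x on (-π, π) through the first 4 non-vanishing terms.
(-164·π^2 + 8·π^4 + 980)·sin(x) + (-4·π^4 - 31 + 22·π^2)·sin(2·x) + (-196·π^2/27 + 284/81 + 8·π^4/3)·sin(3·x) + (-2·π^4 - 5/16 + 7·π^2/2)·sin(4·x)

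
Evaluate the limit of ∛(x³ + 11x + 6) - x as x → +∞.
This is an ∞ − ∞ indeterminate form.
Multiply by (A² + AB + B²)/(A² + AB + B²) where A = ∛(x³+11x + 6), B = x to use A³ − B³ = (A−B)(A²+AB+B²); the x³ terms cancel, leaving (11x + 6)/(A²+AB+B²) with denominator ~ 3x², so the limit is 0.
Limit = 0.

Final answer: 0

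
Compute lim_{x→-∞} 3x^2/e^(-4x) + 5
The quotient is an ∞/∞ indeterminate form as x → -∞.
Compare growth rates of the dominant terms (exponentials ≫ polynomials ≫ logarithms), or apply L'Hôpital's rule; the quotient → 0.
Adding the constant: 0 + 5 = 5. Limit = 5.

Final answer: 5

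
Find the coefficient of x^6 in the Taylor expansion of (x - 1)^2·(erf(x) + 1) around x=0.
Expand to order 6: (x - 1)^2·(erf(x) + 1) = -2·x^6/(5·√(π)) - 7·x^5/(15·√(π)) + 4·x^4/(3·√(π)) + 4·x^3/(3·√(π)) + x^2·(1 - 4/√(π)) + x·(-2 + 2/√(π)) + 1 + O(x^7).
The coefficient of x^6 is -2/(5·√(π)).

Final answer: -2/(5·√(π))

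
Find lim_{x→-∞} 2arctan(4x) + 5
Evaluate the dominant behaviour as x → -∞; each term tends to a finite value or vanishes.
Limit = 5 - π.

Final answer: 5 - π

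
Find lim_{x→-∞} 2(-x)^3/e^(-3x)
This is an ∞/∞ indeterminate form as x → -∞.
Compare growth rates of the dominant terms (exponentials ≫ polynomials ≫ logarithms), or apply L'Hôpital's rule; the quotient → 0.
Limit = 0.

Final answer: 0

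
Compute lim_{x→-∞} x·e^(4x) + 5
The product is a 0·∞ indeterminate form at x → -∞.
Rewrite the product as x / e^(-4x) (an ∞/∞ form) and apply L'Hôpital, or use the standard hierarchy e^(4|x|) ≫ |x| as x → -∞.
The indeterminate product → 0, so the limit = 5.

Final answer: 5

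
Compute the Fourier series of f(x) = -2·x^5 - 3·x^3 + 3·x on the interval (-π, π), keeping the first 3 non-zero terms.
(-438 - 4·π^4 + 74·π^2)·sin(x) + (-7·π^2 + 15/2 + 2·π^4)·sin(2·x) + (-4·π^4/3 + 110/81 + 26·π^2/27)·sin(3·x)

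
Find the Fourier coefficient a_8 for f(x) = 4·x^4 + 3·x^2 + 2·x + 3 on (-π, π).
a_8 = (1/π) ∫_{-π}^{π} f(x)·cos(8x) dx.
Evaluate the integral (use parity and integration by parts as needed): a_8 = 9/64 + π^2/2.

Final answer: 9/64 + π^2/2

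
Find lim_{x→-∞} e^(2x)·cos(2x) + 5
Evaluate the dominant behaviour as x → -∞; each term tends to a finite value or vanishes.
Limit = 5.

Final answer: 5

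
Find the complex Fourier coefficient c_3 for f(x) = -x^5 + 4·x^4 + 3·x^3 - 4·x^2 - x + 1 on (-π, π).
Compute the real Fourier coefficients first: a_3 = 112/27 - 32·π^2/9, b_3 = -2·π^4/3 - 242/81 + 94·π^2/27.
Then c_3 = (a_3 − i·b_3)/2 = -16·π^2/9 + 56/27 - 47·i·π^2/27 + 121·i/81 + i·π^4/3.

Final answer: -16·π^2/9 + 56/27 - 47·i·π^2/27 + 121·i/81 + i·π^4/3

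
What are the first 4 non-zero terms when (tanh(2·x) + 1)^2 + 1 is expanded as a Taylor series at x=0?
-16·x^3/3 + 4·x^2 + 4·x + 2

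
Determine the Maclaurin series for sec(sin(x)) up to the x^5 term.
x^4/24 + x^2/2 + 1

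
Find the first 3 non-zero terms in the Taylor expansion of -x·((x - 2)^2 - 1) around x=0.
-x^3 + 4·x^2 - 3·x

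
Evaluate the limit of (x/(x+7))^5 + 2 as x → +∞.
As x → +∞: x/(x+7) = 1/(1 + 7/x) → 1, and the 5th power of a limit-1 base also → 1; with the additive constant, 1 + 2 = 3.
Limit = 3.

Final answer: 3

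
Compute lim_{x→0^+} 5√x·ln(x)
This is a 0·∞ indeterminate form at x → 0⁺.
Rewrite the product as 5·ln(x) / x^(-1/2) and apply L'Hôpital, or use the standard hierarchy x^(-1/2) ≫ |ln x| as x → 0⁺.
The indeterminate product → 0, so the limit = 0.

Final answer: 0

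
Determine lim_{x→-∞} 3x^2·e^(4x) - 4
The product is a 0·∞ indeterminate form at x → -∞.
Rewrite the product as 3x^2 / e^(-4x) (an ∞/∞ form) and apply L'Hôpital, or use the standard hierarchy e^(4|x|) ≫ |x^2| as x → -∞.
The indeterminate product → 0, so the limit = -4.

Final answer: -4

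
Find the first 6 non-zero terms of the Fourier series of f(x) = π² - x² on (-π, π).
4·cos(x) - cos(2·x) + 4·cos(3·x)/9 - cos(4·x)/4 + 4·cos(5·x)/25 + 2·π^2/3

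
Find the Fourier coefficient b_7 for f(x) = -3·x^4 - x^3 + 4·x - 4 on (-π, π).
b_7 = (1/π) ∫_{-π}^{π} f(x)·sin(7x) dx.
Evaluate the integral (use parity and integration by parts as needed): b_7 = 404/343 - 2·π^2/7.

Final answer: 404/343 - 2·π^2/7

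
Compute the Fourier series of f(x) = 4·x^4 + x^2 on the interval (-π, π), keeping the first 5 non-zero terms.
(188 - 32·π^2)·cos(x) + (-11 + 8·π^2)·cos(2·x) + (52/27 - 32·π^2/9)·cos(3·x) + (-1/2 + 2·π^2)·cos(4·x) + π^2/3 + 4·π^4/5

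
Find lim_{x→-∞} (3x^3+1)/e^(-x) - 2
The quotient is an ∞/∞ indeterminate form as x → -∞.
Compare growth rates of the dominant terms (exponentials ≫ polynomials ≫ logarithms), or apply L'Hôpital's rule; the quotient → 0.
Adding the constant: 0 - 2 = -2. Limit = -2.

Final answer: -2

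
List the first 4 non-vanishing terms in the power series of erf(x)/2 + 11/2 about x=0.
x^5/(10·√(π)) - x^3/(3·√(π)) + x/√(π) + 11/2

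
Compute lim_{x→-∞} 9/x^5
Evaluate the dominant behaviour as x → -∞; each term tends to a finite value or vanishes.
Limit = 0.

Final answer: 0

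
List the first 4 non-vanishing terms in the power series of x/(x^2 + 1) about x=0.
-x^7 + x^5 - x^3 + x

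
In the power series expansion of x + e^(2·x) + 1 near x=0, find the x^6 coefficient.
Expand to order 6: x + e^(2·x) + 1 = 4·x^6/45 + 4·x^5/15 + 2·x^4/3 + 4·x^3/3 + 2·x^2 + 3·x + 2 + O(x^7).
The coefficient of x^6 is 4/45.

Final answer: 4/45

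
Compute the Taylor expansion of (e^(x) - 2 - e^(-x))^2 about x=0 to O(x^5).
4·x^4/3 - 4·x^3/3 + 4·x^2 - 8·x + 4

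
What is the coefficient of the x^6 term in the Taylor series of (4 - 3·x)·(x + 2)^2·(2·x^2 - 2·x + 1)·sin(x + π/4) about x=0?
Expand to order 6: (4 - 3·x)·(x + 2)^2·(2·x^2 - 2·x + 1)·sin(x + π/4) = -92·√(2)·x^6/45 - 151·√(2)·x^5/10 + 25·√(2)·x^4/6 + 145·√(2)·x^3/6 - 10·√(2)·x^2 - 6·√(2)·x + 8·√(2) + O(x^7).
The coefficient of x^6 is -92·√(2)/45.

Final answer: -92·√(2)/45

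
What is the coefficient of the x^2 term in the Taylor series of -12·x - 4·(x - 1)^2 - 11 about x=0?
Expand to order 2: -12·x - 4·(x - 1)^2 - 11 = -4·x^2 - 4·x - 15 + O(x^3).
The coefficient of x^2 is -4.

Final answer: -4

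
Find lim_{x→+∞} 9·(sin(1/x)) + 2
Evaluate the dominant behaviour as x → +∞; each term tends to a finite value or vanishes.
Limit = 2.

Final answer: 2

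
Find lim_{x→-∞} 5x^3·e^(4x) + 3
The product is a 0·∞ indeterminate form at x → -∞.
Rewrite the product as 5x^3 / e^(-4x) (an ∞/∞ form) and apply L'Hôpital, or use the standard hierarchy e^(4|x|) ≫ |x^3| as x → -∞.
The indeterminate product → 0, so the limit = 3.

Final answer: 3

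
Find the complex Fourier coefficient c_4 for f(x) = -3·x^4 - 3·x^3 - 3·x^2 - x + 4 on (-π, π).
Compute the real Fourier coefficients first: a_4 = -3·π^2/2 - 3/16, b_4 = -1/16 + 3·π^2/2.
Then c_4 = (a_4 − i·b_4)/2 = -3·π^2/4 - 3/32 - 3·i·π^2/4 + i/32.

Final answer: -3·π^2/4 - 3/32 - 3·i·π^2/4 + i/32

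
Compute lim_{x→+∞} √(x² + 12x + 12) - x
This is an ∞ − ∞ indeterminate form.
Multiply and divide by the conjugate √(x²+12x + 12) + x; the x² terms cancel, leaving (12x + 12)/(√(x²+12x + 12)+x) → 12/2 = 6.
Limit = 6.

Final answer: 6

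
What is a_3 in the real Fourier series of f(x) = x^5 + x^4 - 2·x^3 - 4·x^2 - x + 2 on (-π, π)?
a_3 = (1/π) ∫_{-π}^{π} f(x)·cos(3x) dx.
Evaluate the integral (use parity and integration by parts as needed): a_3 = 64/27 - 8·π^2/9.

Final answer: 64/27 - 8·π^2/9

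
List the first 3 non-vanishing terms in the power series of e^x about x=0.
x^2/2 + x + 1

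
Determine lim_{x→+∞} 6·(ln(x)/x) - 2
Evaluate the dominant behaviour as x → +∞; each term tends to a finite value or vanishes.
Limit = -2.

Final answer: -2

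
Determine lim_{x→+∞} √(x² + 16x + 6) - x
This is an ∞ − ∞ indeterminate form.
Multiply and divide by the conjugate √(x²+16x + 6) + x; the x² terms cancel, leaving (16x + 6)/(√(x²+16x + 6)+x) → 16/2 = 8.
Limit = 8.

Final answer: 8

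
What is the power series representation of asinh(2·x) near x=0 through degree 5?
12·x^5/5 - 4·x^3/3 + 2·x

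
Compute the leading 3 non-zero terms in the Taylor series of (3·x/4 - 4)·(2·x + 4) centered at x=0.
3·x^2/2 - 5·x - 16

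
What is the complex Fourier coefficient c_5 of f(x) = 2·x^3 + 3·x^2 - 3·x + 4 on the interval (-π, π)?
Compute the real Fourier coefficients first: a_5 = -12/25, b_5 = -174/125 + 4·π^2/5.
Then c_5 = (a_5 − i·b_5)/2 = -6/25 - 2·i·π^2/5 + 87·i/125.

Final answer: -6/25 - 2·i·π^2/5 + 87·i/125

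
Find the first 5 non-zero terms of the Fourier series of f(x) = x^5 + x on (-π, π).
(-40·π^2 + 2·π^4 + 242)·sin(x) + (-π^4 - 17/2 + 5·π^2)·sin(2·x) + (-40·π^2/27 + 134/81 + 2·π^4/3)·sin(3·x) + (-π^4/2 - 47/64 + 5·π^2/8)·sin(4·x) + (-8·π^2/25 + 298/625 + 2·π^4/5)·sin(5·x)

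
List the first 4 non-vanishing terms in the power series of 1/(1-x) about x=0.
x^3 + x^2 + x + 1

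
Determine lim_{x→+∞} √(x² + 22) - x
This is an ∞ − ∞ indeterminate form.
Multiply and divide by the conjugate √(x²+22) + x; the x² terms cancel, leaving 22/(√(x²+22)+x) → 0.
Limit = 0.

Final answer: 0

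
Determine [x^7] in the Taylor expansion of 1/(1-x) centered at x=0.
Expand to order 7: 1/(1-x) = x^7 + x^6 + x^5 + x^4 + x^3 + x^2 + x + 1 + O(x^8).
The coefficient of x^7 is 1.

Final answer: 1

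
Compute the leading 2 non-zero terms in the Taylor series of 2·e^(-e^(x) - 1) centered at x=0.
-2·x·e^(-2) + 2·e^(-2)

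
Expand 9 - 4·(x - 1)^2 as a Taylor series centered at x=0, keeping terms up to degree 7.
-4·x^2 + 8·x + 5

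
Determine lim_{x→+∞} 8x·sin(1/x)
As x → +∞: let u = 1/x → 0⁺; then 8·x·sin(1/x) = 8·1·sin(u)/u → 8·1·1 = 8.
Limit = 8.

Final answer: 8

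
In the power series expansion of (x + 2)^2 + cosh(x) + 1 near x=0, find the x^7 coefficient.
Expand to order 7: (x + 2)^2 + cosh(x) + 1 = x^6/720 + x^4/24 + 3·x^2/2 + 4·x + 6 + O(x^8).
The coefficient of x^7 is 0.

Final answer: 0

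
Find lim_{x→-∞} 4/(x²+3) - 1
Evaluate the dominant behaviour as x → -∞; each term tends to a finite value or vanishes.
Limit = -1.

Final answer: -1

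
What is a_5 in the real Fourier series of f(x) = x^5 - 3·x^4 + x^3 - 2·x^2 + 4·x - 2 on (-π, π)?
a_5 = (1/π) ∫_{-π}^{π} f(x)·cos(5x) dx.
Evaluate the integral (use parity and integration by parts as needed): a_5 = 56/625 + 24·π^2/25.

Final answer: 56/625 + 24·π^2/25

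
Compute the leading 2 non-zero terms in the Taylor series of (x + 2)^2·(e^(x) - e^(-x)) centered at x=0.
8·x^2 + 8·x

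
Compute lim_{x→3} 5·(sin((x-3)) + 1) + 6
Direct substitution at x = 3 gives 11.

Final answer: 11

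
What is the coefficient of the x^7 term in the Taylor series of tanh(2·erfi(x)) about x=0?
Expand to order 7: tanh(2·erfi(x)) = x^7·(-278528/(315·π^(7/2)) - 608/(45·π^(3/2)) + 2/(21·√(π)) + 2048/(9·π^(5/2))) + x^5·(-64/(3·π^(3/2)) + 2/(5·√(π)) + 2048/(15·π^(5/2))) + x^3·(-64/(3·π^(3/2)) + 4/(3·√(π))) + 4·x/√(π) + O(x^8).
The coefficient of x^7 is -278528/(315·π^(7/2)) - 608/(45·π^(3/2)) + 2/(21·√(π)) + 2048/(9·π^(5/2)).

Final answer: -278528/(315·π^(7/2)) - 608/(45·π^(3/2)) + 2/(21·√(π)) + 2048/(9·π^(5/2))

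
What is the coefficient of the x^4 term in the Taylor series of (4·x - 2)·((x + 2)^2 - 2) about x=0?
Expand to order 4: (4·x - 2)·((x + 2)^2 - 2) = 4·x^3 + 14·x^2 - 4 + O(x^5).
The coefficient of x^4 is 0.

Final answer: 0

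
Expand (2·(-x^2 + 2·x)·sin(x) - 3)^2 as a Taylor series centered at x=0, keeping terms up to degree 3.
12·x^3 - 24·x^2 + 9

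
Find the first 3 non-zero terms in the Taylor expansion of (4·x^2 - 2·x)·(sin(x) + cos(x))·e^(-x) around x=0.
2·x^3 + 4·x^2 - 2·x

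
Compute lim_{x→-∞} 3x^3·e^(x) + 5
The product is a 0·∞ indeterminate form at x → -∞.
Rewrite the product as 3x^3 / e^(-x) (an ∞/∞ form) and apply L'Hôpital, or use the standard hierarchy e^(|x|) ≫ |x^3| as x → -∞.
The indeterminate product → 0, so the limit = 5.

Final answer: 5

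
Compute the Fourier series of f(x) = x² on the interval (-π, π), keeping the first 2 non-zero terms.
-4·cos(x) + π^2/3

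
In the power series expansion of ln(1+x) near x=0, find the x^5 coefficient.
Expand to order 5: ln(1+x) = x^5/5 - x^4/4 + x^3/3 - x^2/2 + x + O(x^6).
The coefficient of x^5 is 1/5.

Final answer: 1/5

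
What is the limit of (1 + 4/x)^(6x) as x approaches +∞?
As x → +∞: write (1 + 4/x)^(6x) = ((1 + 4/x)^x)^6 → (e^4)^6 = e^24.
Limit = e^(24).

Final answer: e^(24)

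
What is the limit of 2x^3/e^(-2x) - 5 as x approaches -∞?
The quotient is an ∞/∞ indeterminate form as x → -∞.
Compare growth rates of the dominant terms (exponentials ≫ polynomials ≫ logarithms), or apply L'Hôpital's rule; the quotient → 0.
Adding the constant: 0 - 5 = -5. Limit = -5.

Final answer: -5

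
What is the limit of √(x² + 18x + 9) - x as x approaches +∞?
This is an ∞ − ∞ indeterminate form.
Multiply and divide by the conjugate √(x²+18x + 9) + x; the x² terms cancel, leaving (18x + 9)/(√(x²+18x + 9)+x) → 18/2 = 9.
Limit = 9.

Final answer: 9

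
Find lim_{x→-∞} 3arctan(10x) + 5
Evaluate the dominant behaviour as x → -∞; each term tends to a finite value or vanishes.
Limit = 5 - 3·π/2.

Final answer: 5 - 3·π/2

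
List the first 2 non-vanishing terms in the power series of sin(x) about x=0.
-x^3/6 + x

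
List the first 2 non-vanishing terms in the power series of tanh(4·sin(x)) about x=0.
-22·x^3 + 4·x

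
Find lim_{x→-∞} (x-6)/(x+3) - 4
Evaluate the dominant behaviour as x → -∞; each term tends to a finite value or vanishes.
Limit = -3.

Final answer: -3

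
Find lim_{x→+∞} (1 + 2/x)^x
As x → +∞: this is the defining limit (1 + 2/x)^x → e^2.
Limit = e^(2).

Final answer: e^(2)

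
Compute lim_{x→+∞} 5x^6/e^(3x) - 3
The quotient is an ∞/∞ indeterminate form as x → +∞.
The exponential denominator e^(3x) dominates the polynomial numerator (e^x ≫ x^6 as x → ∞), so the quotient → 0.
Adding the constant: 0 - 3 = -3. Limit = -3.

Final answer: -3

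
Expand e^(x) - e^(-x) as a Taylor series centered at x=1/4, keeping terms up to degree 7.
(-1 + e^(1/2))·e^(-1/4) + (1 + e^(1/2))·e^(-1/4)·(x - 1/4) + (-1 + e^(1/2))·e^(-1/4)·(x - 1/4)^2/2 + (1 + e^(1/2))·e^(-1/4)·(x - 1/4)^3/6 + (-1 + e^(1/2))·e^(-1/4)·(x - 1/4)^4/24 + (1 + e^(1/2))·e^(-1/4)·(x - 1/4)^5/120 + (-1 + e^(1/2))·e^(-1/4)·(x - 1/4)^6/720 + (1 + e^(1/2))·e^(-1/4)·(x - 1/4)^7/5040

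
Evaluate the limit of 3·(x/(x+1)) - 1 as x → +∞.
Evaluate the dominant behaviour as x → +∞; each term tends to a finite value or vanishes.
Limit = 2.

Final answer: 2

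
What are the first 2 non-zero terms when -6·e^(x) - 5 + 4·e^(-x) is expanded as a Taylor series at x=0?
-10·x - 7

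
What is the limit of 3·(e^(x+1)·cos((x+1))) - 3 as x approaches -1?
Direct substitution at x = -1 gives 0.

Final answer: 0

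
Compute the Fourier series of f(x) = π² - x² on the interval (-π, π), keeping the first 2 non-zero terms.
4·cos(x) + 2·π^2/3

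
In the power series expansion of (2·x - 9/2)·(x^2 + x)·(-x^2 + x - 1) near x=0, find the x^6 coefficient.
Expand to order 6: (2·x - 9/2)·(x^2 + x)·(-x^2 + x - 1) = -2·x^5 + 9·x^4/2 - 2·x^2 + 9·x/2 + O(x^7).
The coefficient of x^6 is 0.

Final answer: 0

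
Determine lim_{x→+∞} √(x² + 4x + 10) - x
As x → +∞: multiply by the conjugate to get (4x+10)/(√(x²+4x+10)+x); the denominator ~ 2x, so the limit is 4/2 = 2.
Limit = 2.

Final answer: 2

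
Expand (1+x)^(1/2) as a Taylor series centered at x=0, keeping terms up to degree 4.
-5·x^4/128 + x^3/16 - x^2/8 + x/2 + 1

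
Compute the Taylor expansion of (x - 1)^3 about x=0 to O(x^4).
x^3 - 3·x^2 + 3·x - 1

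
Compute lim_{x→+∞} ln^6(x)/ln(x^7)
This is an ∞/∞ indeterminate form as x → +∞.
Write ln(x^7) = 7·ln(x), reducing the quotient to ln^5(x)/7 → ∞.
Limit = ∞.

Final answer: ∞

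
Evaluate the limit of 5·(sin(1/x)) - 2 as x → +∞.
Evaluate the dominant behaviour as x → +∞; each term tends to a finite value or vanishes.
Limit = -2.

Final answer: -2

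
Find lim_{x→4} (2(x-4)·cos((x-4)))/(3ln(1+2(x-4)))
Both numerator and denominator → 0 as x → 4; this is a 0/0 indeterminate form.
Expand each to leading order near x = 4: numerator ~ 2·(x - 4), denominator ~ 6·(x - 4).
The limit of the ratio is 1/3.

Final answer: 1/3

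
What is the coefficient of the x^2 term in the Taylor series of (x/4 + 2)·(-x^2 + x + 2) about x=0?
Expand to order 2: (x/4 + 2)·(-x^2 + x + 2) = -7·x^2/4 + 5·x/2 + 4 + O(x^3).
The coefficient of x^2 is -7/4.

Final answer: -7/4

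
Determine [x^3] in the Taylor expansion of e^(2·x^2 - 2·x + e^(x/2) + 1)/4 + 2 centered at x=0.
Expand to order 3: e^(2·x^2 - 2·x + e^(x/2) + 1)/4 + 2 = -179·x^3·e^(2)/192 + 13·x^2·e^(2)/16 - 3·x·e^(2)/8 + e^(2)/4 + 2 + O(x^4).
The coefficient of x^3 is -179·e^(2)/192.

Final answer: -179·e^(2)/192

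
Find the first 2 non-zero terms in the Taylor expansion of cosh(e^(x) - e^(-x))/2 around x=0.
x^2 + 1/2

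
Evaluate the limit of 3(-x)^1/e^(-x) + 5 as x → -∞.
The quotient is an ∞/∞ indeterminate form as x → -∞.
Compare growth rates of the dominant terms (exponentials ≫ polynomials ≫ logarithms), or apply L'Hôpital's rule; the quotient → 0.
Adding the constant: 0 + 5 = 5. Limit = 5.

Final answer: 5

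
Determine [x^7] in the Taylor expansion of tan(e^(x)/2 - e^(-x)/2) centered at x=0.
Expand to order 7: tan(e^(x)/2 - e^(-x)/2) = 29·x^7/144 + 37·x^5/120 + x^3/2 + x + O(x^8).
The coefficient of x^7 is 29/144.

Final answer: 29/144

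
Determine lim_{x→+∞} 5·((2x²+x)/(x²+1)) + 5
Evaluate the dominant behaviour as x → +∞; each term tends to a finite value or vanishes.
Limit = 15.

Final answer: 15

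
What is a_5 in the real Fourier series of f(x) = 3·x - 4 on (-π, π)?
a_5 = (1/π) ∫_{-π}^{π} f(x)·cos(5x) dx.
Evaluate the integral (use parity and integration by parts as needed): a_5 = 0.

Final answer: 0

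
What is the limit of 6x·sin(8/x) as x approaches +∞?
As x → +∞: let u = 8/x → 0⁺; then 6·x·sin(8/x) = 6·8·sin(u)/u → 6·8·1 = 48.
Limit = 48.

Final answer: 48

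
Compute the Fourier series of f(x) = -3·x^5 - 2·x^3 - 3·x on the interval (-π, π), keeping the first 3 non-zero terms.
(-702 - 6·π^4 + 116·π^2)·sin(x) + (-13·π^2 + 45/2 + 3·π^4)·sin(2·x) + (-2·π^4 - 110/27 + 28·π^2/9)·sin(3·x)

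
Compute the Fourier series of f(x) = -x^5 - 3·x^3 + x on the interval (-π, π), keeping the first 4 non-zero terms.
(-202 - 2·π^4 + 34·π^2)·sin(x) + (-2·π^2 + 2 + π^4)·sin(2·x) + (-2·π^4/3 - 14·π^2/27 + 82/81)·sin(3·x) + (-53/64 + 7·π^2/8 + π^4/2)·sin(4·x)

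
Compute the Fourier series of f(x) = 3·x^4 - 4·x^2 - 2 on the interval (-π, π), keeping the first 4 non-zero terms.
(160 - 24·π^2)·cos(x) + (-13 + 6·π^2)·cos(2·x) + (32/9 - 8·π^2/3)·cos(3·x) - 4·π^2/3 - 2 + 3·π^4/5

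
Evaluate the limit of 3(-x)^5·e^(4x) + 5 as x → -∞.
The product is a 0·∞ indeterminate form at x → -∞.
Rewrite the product as 3(-x)^5 / e^(-4x) (an ∞/∞ form) and apply L'Hôpital, or use the standard hierarchy e^(4|x|) ≫ |(-x)^5| as x → -∞.
The indeterminate product → 0, so the limit = 5.

Final answer: 5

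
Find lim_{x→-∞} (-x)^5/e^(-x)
This is an ∞/∞ indeterminate form as x → -∞.
Compare growth rates of the dominant terms (exponentials ≫ polynomials ≫ logarithms), or apply L'Hôpital's rule; the quotient → 0.
Limit = 0.

Final answer: 0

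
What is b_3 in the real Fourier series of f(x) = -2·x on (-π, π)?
b_3 = (1/π) ∫_{-π}^{π} f(x)·sin(3x) dx.
Evaluate the integral (use parity and integration by parts as needed): b_3 = -4/3.

Final answer: -4/3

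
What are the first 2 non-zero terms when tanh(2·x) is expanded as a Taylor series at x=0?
-8·x^3/3 + 2·x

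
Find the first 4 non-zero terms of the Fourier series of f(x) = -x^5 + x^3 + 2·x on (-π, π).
(-248 - 2·π^4 + 42·π^2)·sin(x) + (-6·π^2 + 7 + π^4)·sin(2·x) + (-2·π^4/3 - 8/81 + 58·π^2/27)·sin(3·x) + (-9·π^2/8 - 37/64 + π^4/2)·sin(4·x)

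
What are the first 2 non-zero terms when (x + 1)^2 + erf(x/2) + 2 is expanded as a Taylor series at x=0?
x·(1/√(π) + 2) + 3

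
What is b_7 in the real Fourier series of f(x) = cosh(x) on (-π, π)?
b_7 = (1/π) ∫_{-π}^{π} f(x)·sin(7x) dx.
Evaluate the integral (use parity and integration by parts as needed): b_7 = 0.

Final answer: 0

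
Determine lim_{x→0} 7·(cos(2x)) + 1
Direct substitution at x = 0 gives 8.

Final answer: 8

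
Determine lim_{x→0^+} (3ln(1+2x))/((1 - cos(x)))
Both numerator and denominator → 0 as x → 0^+; this is a 0/0 indeterminate form.
Expand each to leading order near x = 0: numerator ~ 6·x, denominator ~ x^2/2.
The limit of the ratio is ∞.

Final answer: ∞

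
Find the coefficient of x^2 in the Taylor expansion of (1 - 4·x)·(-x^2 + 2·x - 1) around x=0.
Expand to order 2: (1 - 4·x)·(-x^2 + 2·x - 1) = -9·x^2 + 6·x - 1 + O(x^3).
The coefficient of x^2 is -9.

Final answer: -9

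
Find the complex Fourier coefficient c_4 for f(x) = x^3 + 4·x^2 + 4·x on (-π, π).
Compute the real Fourier coefficients first: a_4 = 1, b_4 = -π^2/2 - 29/16.
Then c_4 = (a_4 − i·b_4)/2 = 1/2 + 29·i/32 + i·π^2/4.

Final answer: 1/2 + 29·i/32 + i·π^2/4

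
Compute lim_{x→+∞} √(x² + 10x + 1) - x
This is an ∞ − ∞ indeterminate form.
Multiply and divide by the conjugate √(x²+10x + 1) + x; the x² terms cancel, leaving (10x + 1)/(√(x²+10x + 1)+x) → 10/2 = 5.
Limit = 5.

Final answer: 5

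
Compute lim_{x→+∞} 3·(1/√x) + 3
Evaluate the dominant behaviour as x → +∞; each term tends to a finite value or vanishes.
Limit = 3.

Final answer: 3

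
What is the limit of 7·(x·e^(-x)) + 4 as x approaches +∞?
Evaluate the dominant behaviour as x → +∞; each term tends to a finite value or vanishes.
Limit = 4.

Final answer: 4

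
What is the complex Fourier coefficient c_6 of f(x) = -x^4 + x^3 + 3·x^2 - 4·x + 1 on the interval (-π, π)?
Compute the real Fourier coefficients first: a_6 = 10/27 - 2·π^2/9, b_6 = 25/18 - π^2/3.
Then c_6 = (a_6 − i·b_6)/2 = -π^2/9 + 5/27 - 25·i/36 + i·π^2/6.

Final answer: -π^2/9 + 5/27 - 25·i/36 + i·π^2/6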